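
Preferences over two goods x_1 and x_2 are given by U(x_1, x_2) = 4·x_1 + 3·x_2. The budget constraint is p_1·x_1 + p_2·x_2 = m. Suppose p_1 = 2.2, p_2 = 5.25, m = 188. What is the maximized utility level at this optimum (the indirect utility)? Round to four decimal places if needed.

Linear utility — the consumer picks whichever good has higher MU/price: 4/2.2 = 1.8182 vs 3/5.25 = 0.5714.
x_1 gives more utility per dollar, so spend all income on x_1: x_1* = m/p_1, x_2* = 0.
Numerically: x_1* = 85.4545, x_2* = 0.
Utility at the optimum: U(85.4545, 0) = 341.8182.

V = 341.8182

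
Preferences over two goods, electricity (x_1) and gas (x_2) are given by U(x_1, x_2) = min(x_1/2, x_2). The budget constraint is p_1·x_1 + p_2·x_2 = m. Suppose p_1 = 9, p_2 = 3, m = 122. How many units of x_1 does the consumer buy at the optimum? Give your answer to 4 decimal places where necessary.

Demand: x_1*(p_1,p_2,m) = 2·m/(2·p_1 + p_2), x_2* = m/(2·p_1 + p_2).
Here 2·9 + 3 = 21, giving x_1* = 11.619.

x_1* = 11.619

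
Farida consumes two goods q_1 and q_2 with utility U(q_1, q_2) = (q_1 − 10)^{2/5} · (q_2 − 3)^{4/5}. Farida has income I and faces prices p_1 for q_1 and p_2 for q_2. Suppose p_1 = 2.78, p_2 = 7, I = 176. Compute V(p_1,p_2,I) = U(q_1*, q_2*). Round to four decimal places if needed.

MRS = (1/2)·(q_2−3)/(q_1−10). Tangency with p_1/p_2 gives q_2−3 = 2·(p_1/p_2)·(q_1−10).
After buying the subsistence bundle (10, 3), a share 1/3 of the remaining income goes to q_1: q_1* = 10 + 1/3·(I − 10p_1 − 3p_2)/p_1.
Discretionary income = 176 − 10·2.78 − 3·7 = 127.2; q_1* = 10 + 1/3·127.2/2.78 = 25.2518; q_2* = 3 + 2/3·127.2/7 = 15.1143.
Utility at the optimum: U(25.2518, 15.1143) = 21.8759.

V = 21.8759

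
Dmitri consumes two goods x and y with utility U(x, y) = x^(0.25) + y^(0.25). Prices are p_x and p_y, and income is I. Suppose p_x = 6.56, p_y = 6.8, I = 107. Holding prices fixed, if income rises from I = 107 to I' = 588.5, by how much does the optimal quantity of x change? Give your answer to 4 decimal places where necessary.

Δx* = 36.9195

MU_x ∝ x^(-0.75), MU_y ∝ y^(-0.75), so MRS = (y/x)^(0.75) = p_x/p_y.
Solve for the ratio: y/x = [p_x/p_y]^(4/3).
With the ratio pinned down, the budget gives x* = I/(p_x + p_y·(y/x)) and y* = (y/x)·x*.
Numerically y/x = 0.95322, so x* = 107/(6.56 + 6.8·0.95322) = 8.2043.
At I' = 588.5: x* = 45.1238. Change: 45.1238 − 8.2043 = 36.9195.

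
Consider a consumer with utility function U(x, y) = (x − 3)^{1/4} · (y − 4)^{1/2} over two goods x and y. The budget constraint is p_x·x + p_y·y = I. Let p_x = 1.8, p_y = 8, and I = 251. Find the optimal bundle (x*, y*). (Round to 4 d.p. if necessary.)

This is Cobb-Douglas in (x−3, y−4): tangency gives 0.25·p_y·(y−4) = 0.5·p_x·(x−3).
After buying the subsistence bundle (3, 4), a share 1/3 of the remaining income goes to x: x* = 3 + 1/3·(I − 3p_x − 4p_y)/p_x.
Discretionary income = 251 − 3·1.8 − 4·8 = 213.6; x* = 3 + 1/3·213.6/1.8 = 42.5556; y* = 4 + 2/3·213.6/8 = 21.8.

x* = 42.5556, y* = 21.8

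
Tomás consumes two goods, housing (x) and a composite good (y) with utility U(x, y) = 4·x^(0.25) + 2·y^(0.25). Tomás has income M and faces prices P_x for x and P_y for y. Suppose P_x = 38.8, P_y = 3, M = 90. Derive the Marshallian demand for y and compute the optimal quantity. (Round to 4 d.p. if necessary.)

From the CES first-order condition, 2·(y/x)^(0.75) = P_x/P_y.
Hence y/x = ((1/2)·P_x/P_y)^(1/(0.75)), i.e. raised to the 4/3 power.
With the ratio pinned down, the budget gives x* = M/(P_x + P_y·(y/x)) and y* = (y/x)·x*.
Numerically y/x = 12.047788, so x* = 90/(38.8 + 3·12.047788) = 1.2009 and y* = 12.047788·1.2009 = 14.4683.

y* = 14.4683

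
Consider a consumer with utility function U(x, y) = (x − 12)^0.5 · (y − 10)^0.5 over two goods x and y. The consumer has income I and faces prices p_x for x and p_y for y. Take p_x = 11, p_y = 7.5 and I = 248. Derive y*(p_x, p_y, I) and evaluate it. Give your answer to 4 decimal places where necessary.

y* = 12.7333

MRS = (y−10)/(x−12). Tangency with p_x/p_y gives y−10 = (p_x/p_y)·(x−12).
After buying the subsistence bundle (12, 10), a share 0.5 of the remaining income goes to x: x* = 12 + 0.5·(I − 12p_x − 10p_y)/p_x.
Discretionary income = 248 − 12·11 − 10·7.5 = 41; y* = 10 + 0.5·41/7.5 = 12.7333.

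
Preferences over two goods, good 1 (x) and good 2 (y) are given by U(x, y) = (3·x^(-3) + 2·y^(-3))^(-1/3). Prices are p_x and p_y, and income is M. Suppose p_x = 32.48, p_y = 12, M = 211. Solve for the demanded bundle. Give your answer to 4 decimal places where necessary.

MU_x ∝ 3·x^(-4), MU_y ∝ 2·y^(-4), so MRS = (3/2)·(y/x)^(4) = p_x/p_y.
Solve for the ratio: y/x = [(2/3)·p_x/p_y]^(0.25).
With the ratio pinned down, the budget gives x* = M/(p_x + p_y·(y/x)) and y* = (y/x)·x*.
Numerically y/x = 1.159007, so x* = 211/(32.48 + 12·1.159007) = 4.5486 and y* = 1.159007·4.5486 = 5.2718.

x* = 4.5486, y* = 5.2718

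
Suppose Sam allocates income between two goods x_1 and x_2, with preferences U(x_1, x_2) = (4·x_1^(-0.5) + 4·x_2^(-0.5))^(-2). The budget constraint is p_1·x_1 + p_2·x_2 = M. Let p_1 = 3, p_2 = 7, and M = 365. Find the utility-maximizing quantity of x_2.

x_2* = 29.7289

MU_x_1 ∝ 4·x_1^(-1.5), MU_x_2 ∝ 4·x_2^(-1.5), so MRS = (x_2/x_1)^(1.5) = p_1/p_2.
Solve for the ratio: x_2/x_1 = [p_1/p_2]^(2/3).
With the ratio pinned down, the budget gives x_1* = M/(p_1 + p_2·(x_2/x_1)) and x_2* = (x_2/x_1)·x_1*.
Numerically x_2/x_1 = 0.568437, so x_1* = 365/(3 + 7·0.568437) = 52.2993 and x_2* = 0.568437·52.2993 = 29.7289.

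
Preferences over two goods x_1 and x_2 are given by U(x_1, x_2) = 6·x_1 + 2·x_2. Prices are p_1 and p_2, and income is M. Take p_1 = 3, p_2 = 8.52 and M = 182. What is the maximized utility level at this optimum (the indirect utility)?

Perfect substitutes: compare marginal utility per dollar. 6/p_1 vs 2/p_2 → 2 vs 0.2347.
x_1 gives more utility per dollar, so spend all income on x_1: x_1* = M/p_1, x_2* = 0.
Numerically: x_1* = 60.6667, x_2* = 0.
Utility at the optimum: U(60.6667, 0) = 364.

V = 364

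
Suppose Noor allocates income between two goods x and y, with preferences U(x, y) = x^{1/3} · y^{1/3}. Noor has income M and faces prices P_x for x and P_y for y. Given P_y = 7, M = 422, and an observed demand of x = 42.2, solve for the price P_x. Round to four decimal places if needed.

MU_x/MU_y = (1/3·y)/(1/3·x); tangency sets this equal to P_x/P_y.
So 1/3·P_y·y = 1/3·P_x·x; combined with the budget, a share 0.5 of income goes to x.
Demand: x*(P_x,P_y,M) = 0.5·M/P_x and y* = 0.5·M/P_y.
Set x* = 42.2 in the demand function and solve for P_x: P_x = 5.

P_x = 5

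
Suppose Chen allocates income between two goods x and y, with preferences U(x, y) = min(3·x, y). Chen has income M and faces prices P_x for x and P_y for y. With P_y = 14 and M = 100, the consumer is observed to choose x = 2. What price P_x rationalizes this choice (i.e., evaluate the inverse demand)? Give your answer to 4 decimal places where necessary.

P_x = 8

Leontief preferences: the optimum is at the kink where x/1 = y/3, i.e. y = 3·x.
Budget: P_x·x + P_y·3·x = M, so (P_x + 3·P_y)·x = M.
Demand: x*(P_x,P_y,M) = M/(P_x + 3·P_y), y* = 3·M/(P_x + 3·P_y).
Set x* = 2 in the demand function and solve for P_x: P_x = 8.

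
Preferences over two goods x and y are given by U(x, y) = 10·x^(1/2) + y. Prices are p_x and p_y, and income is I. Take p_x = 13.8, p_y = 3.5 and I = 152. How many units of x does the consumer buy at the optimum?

x* = 1.6081

MU_x = 5/√x, MU_y = 1. Tangency: 5/√x = p_x/p_y.
Thus x* = (5·p_y/p_x)² — independent of I — with the rest of income spent on y.
Plugging in: x* = (5·3.5/13.8)² = 1.6081.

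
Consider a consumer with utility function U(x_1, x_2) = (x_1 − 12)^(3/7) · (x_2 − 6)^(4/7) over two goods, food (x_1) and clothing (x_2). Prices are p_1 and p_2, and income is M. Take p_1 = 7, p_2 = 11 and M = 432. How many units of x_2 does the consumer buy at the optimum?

This is Cobb-Douglas in (x_1−12, x_2−6): tangency gives 3/7·p_2·(x_2−6) = 4/7·p_1·(x_1−12).
After buying the subsistence bundle (12, 6), a share 3/7 of the remaining income goes to x_1: x_1* = 12 + 3/7·(M − 12p_1 − 6p_2)/p_1.
Discretionary income = 432 − 12·7 − 6·11 = 282; x_2* = 6 + 4/7·282/11 = 20.6494.

x_2* = 20.6494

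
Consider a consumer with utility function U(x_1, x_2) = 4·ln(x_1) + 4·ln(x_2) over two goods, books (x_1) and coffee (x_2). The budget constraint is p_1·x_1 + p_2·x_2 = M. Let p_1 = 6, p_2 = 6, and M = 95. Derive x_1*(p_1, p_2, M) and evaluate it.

MU_x_1/MU_x_2 = (4·x_2)/(4·x_1); tangency sets this equal to p_1/p_2.
Rearranging, p_2·x_2 = p_1·x_1. Substituting into the budget gives p_1·x_1·(1 + 1) = M.
Demand: x_1*(p_1,p_2,M) = 0.5·M/p_1 and x_2* = 0.5·M/p_2.
At p_1=6, p_2=6, M=95: x_1* = 0.5·95/6 = 7.9167.

x_1* = 7.9167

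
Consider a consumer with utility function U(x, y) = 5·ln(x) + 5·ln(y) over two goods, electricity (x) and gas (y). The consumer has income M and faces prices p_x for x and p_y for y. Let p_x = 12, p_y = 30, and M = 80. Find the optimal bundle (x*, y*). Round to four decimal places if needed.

The MRS is y/x. Set MRS = p_x/p_y.
So 5·p_y·y = 5·p_x·x; combined with the budget, a share 0.5 of income goes to x.
Demand: x*(p_x,p_y,M) = 0.5·M/p_x and y* = 0.5·M/p_y.
At p_x=12, p_y=30, M=80: x* = 0.5·80/12 = 3.3333, y* = 1.3333.

x* = 3.3333, y* = 1.3333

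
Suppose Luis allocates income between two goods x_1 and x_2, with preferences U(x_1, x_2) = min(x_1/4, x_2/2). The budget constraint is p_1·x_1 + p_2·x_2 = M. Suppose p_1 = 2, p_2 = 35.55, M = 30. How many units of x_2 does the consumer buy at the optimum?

Demand: x_1*(p_1,p_2,M) = 4·M/(4·p_1 + 2·p_2), x_2* = 2·M/(4·p_1 + 2·p_2).
Here 4·2 + 2·35.55 = 79.1, giving x_2* = 0.7585.

x_2* = 0.7585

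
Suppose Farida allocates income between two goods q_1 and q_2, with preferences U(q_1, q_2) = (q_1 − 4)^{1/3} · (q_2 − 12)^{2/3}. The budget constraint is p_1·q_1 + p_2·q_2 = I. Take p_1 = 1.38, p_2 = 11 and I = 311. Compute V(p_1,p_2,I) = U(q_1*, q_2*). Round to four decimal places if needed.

MRS = (1/2)·(q_2−12)/(q_1−4). Tangency with p_1/p_2 gives q_2−12 = 2·(p_1/p_2)·(q_1−4).
After buying the subsistence bundle (4, 12), a share 1/3 of the remaining income goes to q_1: q_1* = 4 + 1/3·(I − 4p_1 − 12p_2)/p_1.
Discretionary income = 311 − 4·1.38 − 12·11 = 173.48; q_1* = 4 + 1/3·173.48/1.38 = 45.9034; q_2* = 12 + 2/3·173.48/11 = 22.5139.
Utility at the optimum: U(45.9034, 22.5139) = 16.6697.

V = 16.6697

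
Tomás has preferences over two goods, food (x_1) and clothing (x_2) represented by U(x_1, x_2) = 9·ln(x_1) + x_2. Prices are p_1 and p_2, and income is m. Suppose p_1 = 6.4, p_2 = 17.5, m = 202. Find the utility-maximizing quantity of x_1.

x_1* = 24.6094

MU_x_1 = 9/x_1, MU_x_2 = 1. Tangency: 9/x_1 = p_1/p_2.
So x_1*(p_1,p_2) = 9·p_2/p_1, independent of income; and x_2* = (m − 9·p_2)/p_2.
At the given prices: x_1* = 9·17.5/6.4 = 24.6094.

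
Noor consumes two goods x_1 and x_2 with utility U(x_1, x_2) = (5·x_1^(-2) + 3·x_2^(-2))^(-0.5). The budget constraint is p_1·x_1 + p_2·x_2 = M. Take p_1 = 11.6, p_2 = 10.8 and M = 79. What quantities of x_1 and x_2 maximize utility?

x_1* = 3.7747, x_2* = 3.2605

MU_x_1 ∝ 5·x_1^(-3), MU_x_2 ∝ 3·x_2^(-3), so MRS = (5/3)·(x_2/x_1)^(3) = p_1/p_2.
Hence x_2/x_1 = ((3/5)·p_1/p_2)^(1/(3)), i.e. raised to the 1/3 power.
Substitute x_2 = (x_2/x_1)·x_1 into the budget: x_1* = M/(p_1 + p_2·(x_2/x_1)).
Numerically x_2/x_1 = 0.863764, so x_1* = 79/(11.6 + 10.8·0.863764) = 3.7747 and x_2* = 0.863764·3.7747 = 3.2605.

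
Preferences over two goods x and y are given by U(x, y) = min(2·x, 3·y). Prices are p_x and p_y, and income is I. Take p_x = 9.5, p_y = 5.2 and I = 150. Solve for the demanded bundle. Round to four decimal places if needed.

With perfect complements, no substitution: consume in ratio x:y = 3:2.
Budget: p_x·x + p_y·(2/3)·x = I, so (3·p_x + 2·p_y)·x = 3·I.
Demand: x*(p_x,p_y,I) = 3·I/(3·p_x + 2·p_y), y* = 2·I/(3·p_x + 2·p_y).
Here 3·9.5 + 2·5.2 = 38.9, giving x* = 11.5681 and y* = 7.7121.

x* = 11.5681, y* = 7.7121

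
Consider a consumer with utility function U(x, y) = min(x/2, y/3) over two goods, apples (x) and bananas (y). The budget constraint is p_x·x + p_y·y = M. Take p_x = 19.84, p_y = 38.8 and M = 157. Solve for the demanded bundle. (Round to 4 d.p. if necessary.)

Leontief preferences: the optimum is at the kink where x/2 = y/3, i.e. y = (3/2)·x.
Budget: p_x·x + p_y·(3/2)·x = M, so (2·p_x + 3·p_y)·x = 2·M.
Demand: x*(p_x,p_y,M) = 2·M/(2·p_x + 3·p_y), y* = 3·M/(2·p_x + 3·p_y).
Here 2·19.84 + 3·38.8 = 156.08, giving x* = 2.0118 and y* = 3.0177.

x* = 2.0118, y* = 3.0177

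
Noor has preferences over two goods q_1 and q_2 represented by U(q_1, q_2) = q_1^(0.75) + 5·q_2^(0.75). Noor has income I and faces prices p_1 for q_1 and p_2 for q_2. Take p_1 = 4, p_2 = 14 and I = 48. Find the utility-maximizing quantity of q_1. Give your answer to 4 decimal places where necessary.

MU_q_1 ∝ q_1^(-0.25), MU_q_2 ∝ 5·q_2^(-0.25), so MRS = (1/5)·(q_2/q_1)^(0.25) = p_1/p_2.
Solve for the ratio: q_2/q_1 = [5·p_1/p_2]^(4).
Substitute q_2 = (q_2/q_1)·q_1 into the budget: q_1* = I/(p_1 + p_2·(q_2/q_1)).
Numerically q_2/q_1 = 4.164931, so q_1* = 48/(4 + 14·4.164931) = 0.7704.

q_1* = 0.7704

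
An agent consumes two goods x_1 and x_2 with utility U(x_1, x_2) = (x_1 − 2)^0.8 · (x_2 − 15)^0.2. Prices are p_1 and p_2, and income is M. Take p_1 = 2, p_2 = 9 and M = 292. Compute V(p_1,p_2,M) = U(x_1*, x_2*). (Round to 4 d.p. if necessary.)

V = 34.3318

This is Cobb-Douglas in (x_1−2, x_2−15): tangency gives 0.8·p_2·(x_2−15) = 0.2·p_1·(x_1−2).
After buying the subsistence bundle (2, 15), a share 0.8 of the remaining income goes to x_1: x_1* = 2 + 0.8·(M − 2p_1 − 15p_2)/p_1.
Discretionary income = 292 − 2·2 − 15·9 = 153; x_1* = 2 + 0.8·153/2 = 63.2; x_2* = 15 + 0.2·153/9 = 18.4.
Utility at the optimum: U(63.2, 18.4) = 34.3318.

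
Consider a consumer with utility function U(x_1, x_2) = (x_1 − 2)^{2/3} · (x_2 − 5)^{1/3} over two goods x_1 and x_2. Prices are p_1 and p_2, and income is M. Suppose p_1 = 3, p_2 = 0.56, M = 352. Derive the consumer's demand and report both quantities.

x_1* = 78.2667, x_2* = 209.2857

MRS = 2·(x_2−5)/(x_1−2). Tangency with p_1/p_2 gives x_2−5 = (1/2)·(p_1/p_2)·(x_1−2).
After buying the subsistence bundle (2, 5), a share 2/3 of the remaining income goes to x_1: x_1* = 2 + 2/3·(M − 2p_1 − 5p_2)/p_1.
Discretionary income = 352 − 2·3 − 5·0.56 = 343.2; x_1* = 2 + 2/3·343.2/3 = 78.2667; x_2* = 5 + 1/3·343.2/0.56 = 209.2857.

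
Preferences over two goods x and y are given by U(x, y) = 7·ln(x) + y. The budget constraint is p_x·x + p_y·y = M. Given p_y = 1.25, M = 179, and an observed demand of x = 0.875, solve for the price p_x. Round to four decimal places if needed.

p_x = 10

MU_x = 7/x, MU_y = 1. Tangency: 7/x = p_x/p_y.
So x*(p_x,p_y) = 7·p_y/p_x, independent of income; and y* = (M − 7·p_y)/p_y.
Set x* = 0.875 in the demand function and solve for p_x: p_x = 10.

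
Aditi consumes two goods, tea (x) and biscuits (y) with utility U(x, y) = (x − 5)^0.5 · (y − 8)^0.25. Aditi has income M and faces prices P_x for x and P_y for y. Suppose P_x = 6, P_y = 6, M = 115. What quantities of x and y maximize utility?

Let x' = x−5, y' = y−8. MRS = 2·y'/x' = P_x/P_y.
Substituting into the budget: x* = 5 + 2/3·(M − 5·P_x − 8·P_y)/P_x, and y* = 8 + 1/3·(…)/P_y.
Discretionary income = 115 − 5·6 − 8·6 = 37; x* = 5 + 2/3·37/6 = 9.1111; y* = 8 + 1/3·37/6 = 10.0556.

x* = 9.1111, y* = 10.0556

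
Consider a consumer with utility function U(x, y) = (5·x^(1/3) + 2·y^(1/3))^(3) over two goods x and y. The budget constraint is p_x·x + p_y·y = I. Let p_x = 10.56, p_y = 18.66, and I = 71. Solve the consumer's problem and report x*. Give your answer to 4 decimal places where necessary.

MU_x ∝ 5·x^(-2/3), MU_y ∝ 2·y^(-2/3), so MRS = (5/2)·(y/x)^(2/3) = p_x/p_y.
Hence y/x = ((2/5)·p_x/p_y)^(1/(2/3)), i.e. raised to the 1.5 power.
Substitute y = (y/x)·x into the budget: x* = I/(p_x + p_y·(y/x)).
Numerically y/x = 0.107701, so x* = 71/(10.56 + 18.66·0.107701) = 5.6485.

x* = 5.6485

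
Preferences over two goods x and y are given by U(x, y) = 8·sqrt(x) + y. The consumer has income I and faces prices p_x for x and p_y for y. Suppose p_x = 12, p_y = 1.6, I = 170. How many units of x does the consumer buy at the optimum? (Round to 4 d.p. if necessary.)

x* = 0.2844

Utility is quasi-linear in y; the FOC for x is 4/√x = p_x/p_y.
Solve: √x = 4·p_y/p_x, so x*(p_x,p_y) = (4·p_y/p_x)², and y* = (I − p_x·x*)/p_y.
Plugging in: x* = (4·1.6/12)² = 0.2844.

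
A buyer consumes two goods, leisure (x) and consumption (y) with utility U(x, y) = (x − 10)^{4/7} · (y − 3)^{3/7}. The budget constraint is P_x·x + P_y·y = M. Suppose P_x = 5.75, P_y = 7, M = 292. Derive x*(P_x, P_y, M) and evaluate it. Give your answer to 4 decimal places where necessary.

MRS = (4/3)·(y−3)/(x−10). Tangency with P_x/P_y gives y−3 = (3/4)·(P_x/P_y)·(x−10).
After buying the subsistence bundle (10, 3), a share 4/7 of the remaining income goes to x: x* = 10 + 4/7·(M − 10P_x − 3P_y)/P_x.
Discretionary income = 292 − 10·5.75 − 3·7 = 213.5; x* = 10 + 4/7·213.5/5.75 = 31.2174.

x* = 31.2174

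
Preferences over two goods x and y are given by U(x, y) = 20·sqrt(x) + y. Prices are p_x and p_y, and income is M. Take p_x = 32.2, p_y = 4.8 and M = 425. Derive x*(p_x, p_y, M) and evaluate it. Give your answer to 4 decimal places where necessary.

Utility is quasi-linear in y; the FOC for x is 10/√x = p_x/p_y.
Solve: √x = 10·p_y/p_x, so x*(p_x,p_y) = (10·p_y/p_x)², and y* = (M − p_x·x*)/p_y.
Plugging in: x* = (10·4.8/32.2)² = 2.2221.

x* = 2.2221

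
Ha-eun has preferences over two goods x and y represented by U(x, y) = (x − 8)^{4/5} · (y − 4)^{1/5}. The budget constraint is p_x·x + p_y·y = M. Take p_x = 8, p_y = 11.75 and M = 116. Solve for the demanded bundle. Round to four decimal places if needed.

x* = 8.5, y* = 4.0851

Let x' = x−8, y' = y−4. MRS = 4·y'/x' = p_x/p_y.
Substituting into the budget: x* = 8 + 0.8·(M − 8·p_x − 4·p_y)/p_x, and y* = 4 + 0.2·(…)/p_y.
Discretionary income = 116 − 8·8 − 4·11.75 = 5; x* = 8 + 0.8·5/8 = 8.5; y* = 4 + 0.2·5/11.75 = 4.0851.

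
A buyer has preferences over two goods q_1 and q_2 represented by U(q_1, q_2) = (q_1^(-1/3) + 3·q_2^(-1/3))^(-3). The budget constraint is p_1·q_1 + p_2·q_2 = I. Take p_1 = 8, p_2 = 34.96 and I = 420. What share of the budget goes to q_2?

Numerically q_2/q_1 = 0.754188, so q_1* = 420/(8 + 34.96·0.754188) = 12.2212 and q_2* = 0.754188·12.2212 = 9.2171.
Expenditure on q_2: 34.96·9.2171 = 322.2302; share = 0.7672.

share on q_2 = 0.7672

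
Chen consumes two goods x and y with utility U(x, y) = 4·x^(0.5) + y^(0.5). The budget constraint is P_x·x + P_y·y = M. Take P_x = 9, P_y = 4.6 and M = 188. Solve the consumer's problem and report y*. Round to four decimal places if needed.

From the CES first-order condition, 4·(y/x)^(0.5) = P_x/P_y.
Solve for the ratio: y/x = [(1/4)·P_x/P_y]^(2).
Substitute y = (y/x)·x into the budget: x* = M/(P_x + P_y·(y/x)).
Numerically y/x = 0.239249, so x* = 188/(9 + 4.6·0.239249) = 18.6129 and y* = 0.239249·18.6129 = 4.4531.

y* = 4.4531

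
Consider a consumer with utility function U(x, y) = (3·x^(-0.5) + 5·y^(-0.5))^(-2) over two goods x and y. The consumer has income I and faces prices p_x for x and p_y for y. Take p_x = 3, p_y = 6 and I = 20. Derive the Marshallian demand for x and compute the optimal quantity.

MU_x ∝ 3·x^(-1.5), MU_y ∝ 5·y^(-1.5), so MRS = (3/5)·(y/x)^(1.5) = p_x/p_y.
Hence y/x = ((5/3)·p_x/p_y)^(1/(1.5)), i.e. raised to the 2/3 power.
With the ratio pinned down, the budget gives x* = I/(p_x + p_y·(y/x)) and y* = (y/x)·x*.
Numerically y/x = 0.885549, so x* = 20/(3 + 6·0.885549) = 2.4058.

x* = 2.4058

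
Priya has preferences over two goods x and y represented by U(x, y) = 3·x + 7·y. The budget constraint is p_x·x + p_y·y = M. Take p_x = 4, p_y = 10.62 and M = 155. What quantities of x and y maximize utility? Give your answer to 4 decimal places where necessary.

x* = 38.75, y* = 0

Perfect substitutes: compare marginal utility per dollar. 3/p_x vs 7/p_y → 0.75 vs 0.6591.
x gives more utility per dollar, so spend all income on x: x* = M/p_x, y* = 0.
Numerically: x* = 38.75, y* = 0.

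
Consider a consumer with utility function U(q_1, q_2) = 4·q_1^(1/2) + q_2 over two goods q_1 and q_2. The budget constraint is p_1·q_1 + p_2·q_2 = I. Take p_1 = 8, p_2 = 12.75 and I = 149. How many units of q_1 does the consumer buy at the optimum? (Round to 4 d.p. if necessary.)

Set MRS = p_1/p_2: 2·q_1^(−1/2) = p_1/p_2.
Thus q_1* = (2·p_2/p_1)² — independent of I — with the rest of income spent on q_2.
Plugging in: q_1* = (2·12.75/8)² = 10.1602.

q_1* = 10.1602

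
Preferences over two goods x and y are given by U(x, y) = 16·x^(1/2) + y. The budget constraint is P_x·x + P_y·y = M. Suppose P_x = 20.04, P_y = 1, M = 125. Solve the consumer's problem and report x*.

MU_x = 8/√x, MU_y = 1. Tangency: 8/√x = P_x/P_y.
Solve: √x = 8·P_y/P_x, so x*(P_x,P_y) = (8·P_y/P_x)², and y* = (M − P_x·x*)/P_y.
Plugging in: x* = (8·1/20.04)² = 0.1594.

x* = 0.1594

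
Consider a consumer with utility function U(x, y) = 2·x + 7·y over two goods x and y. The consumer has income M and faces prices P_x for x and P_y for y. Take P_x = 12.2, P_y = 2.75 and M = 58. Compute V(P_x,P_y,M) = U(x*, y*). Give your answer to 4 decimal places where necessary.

y gives more utility per dollar, so spend all income on y: y* = M/P_y, x* = 0.
Numerically: x* = 0, y* = 21.0909.
Utility at the optimum: U(0, 21.0909) = 147.6364.

V = 147.6364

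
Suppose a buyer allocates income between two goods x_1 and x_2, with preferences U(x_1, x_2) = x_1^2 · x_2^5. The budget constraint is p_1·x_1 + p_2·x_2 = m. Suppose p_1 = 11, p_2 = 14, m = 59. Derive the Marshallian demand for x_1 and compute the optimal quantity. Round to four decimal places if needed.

x_1* = 1.5325

The MRS is (2/5)·x_2/x_1. Set MRS = p_1/p_2.
So 2·p_2·x_2 = 5·p_1·x_1; combined with the budget, a share 2/7 of income goes to x_1.
Demand: x_1*(p_1,p_2,m) = 2/7·m/p_1 and x_2* = 5/7·m/p_2.
At p_1=11, p_2=14, m=59: x_1* = 2/7·59/11 = 1.5325.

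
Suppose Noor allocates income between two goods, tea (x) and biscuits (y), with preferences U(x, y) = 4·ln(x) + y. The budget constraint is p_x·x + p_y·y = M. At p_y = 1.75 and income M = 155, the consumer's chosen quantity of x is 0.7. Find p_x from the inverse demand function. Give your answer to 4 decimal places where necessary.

Set MRS = p_x/p_y: (4/x)/1 = p_x/p_y.
So x*(p_x,p_y) = 4·p_y/p_x, independent of income; and y* = (M − 4·p_y)/p_y.
Set x* = 0.7 in the demand function and solve for p_x: p_x = 10.

p_x = 10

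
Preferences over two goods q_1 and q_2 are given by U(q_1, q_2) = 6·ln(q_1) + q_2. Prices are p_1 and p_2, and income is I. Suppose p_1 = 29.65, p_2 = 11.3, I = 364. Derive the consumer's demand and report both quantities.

Set MRS = p_1/p_2: (6/q_1)/1 = p_1/p_2.
So q_1*(p_1,p_2) = 6·p_2/p_1, independent of income; and q_2* = (I − 6·p_2)/p_2.
At the given prices: q_1* = 6·11.3/29.65 = 2.2867, and q_2* = 26.2124.

q_1* = 2.2867, q_2* = 26.2124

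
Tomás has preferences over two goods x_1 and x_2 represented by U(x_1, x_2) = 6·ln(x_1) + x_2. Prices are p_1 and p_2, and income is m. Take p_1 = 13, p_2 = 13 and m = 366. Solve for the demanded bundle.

Set MRS = p_1/p_2: (6/x_1)/1 = p_1/p_2.
So x_1*(p_1,p_2) = 6·p_2/p_1, independent of income; and x_2* = (m − 6·p_2)/p_2.
At the given prices: x_1* = 6·13/13 = 6, and x_2* = 22.1538.

x_1* = 6, x_2* = 22.1538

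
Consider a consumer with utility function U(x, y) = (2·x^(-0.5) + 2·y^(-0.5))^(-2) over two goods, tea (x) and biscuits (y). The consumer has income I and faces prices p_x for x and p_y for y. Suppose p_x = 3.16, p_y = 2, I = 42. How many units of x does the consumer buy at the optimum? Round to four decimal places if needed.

x* = 7.1512

Numerically y/x = 1.356557, so x* = 42/(3.16 + 2·1.356557) = 7.1512.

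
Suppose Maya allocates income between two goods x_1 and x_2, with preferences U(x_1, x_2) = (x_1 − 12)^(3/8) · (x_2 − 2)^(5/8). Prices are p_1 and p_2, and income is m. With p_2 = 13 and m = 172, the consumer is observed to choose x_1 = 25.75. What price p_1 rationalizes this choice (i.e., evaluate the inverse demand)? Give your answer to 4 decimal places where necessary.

MRS = (3/5)·(x_2−2)/(x_1−12). Tangency with p_1/p_2 gives x_2−2 = (5/3)·(p_1/p_2)·(x_1−12).
After buying the subsistence bundle (12, 2), a share 0.375 of the remaining income goes to x_1: x_1* = 12 + 0.375·(m − 12p_1 − 2p_2)/p_1.
Set x_1* = 25.75 in the demand function and solve for p_1: p_1 = 3.

p_1 = 3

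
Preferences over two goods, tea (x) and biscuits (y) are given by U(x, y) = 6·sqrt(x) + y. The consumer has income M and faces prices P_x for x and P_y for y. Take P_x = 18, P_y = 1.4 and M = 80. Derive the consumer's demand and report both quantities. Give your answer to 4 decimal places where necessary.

x* = 0.0544, y* = 56.4429

Solve: √x = 3·P_y/P_x, so x*(P_x,P_y) = (3·P_y/P_x)², and y* = (M − P_x·x*)/P_y.
Plugging in: x* = (3·1.4/18)² = 0.0544, y* = 56.4429.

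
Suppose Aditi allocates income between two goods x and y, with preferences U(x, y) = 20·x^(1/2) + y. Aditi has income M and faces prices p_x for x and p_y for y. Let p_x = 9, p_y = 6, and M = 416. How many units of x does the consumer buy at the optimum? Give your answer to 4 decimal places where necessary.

MU_x = 10/√x, MU_y = 1. Tangency: 10/√x = p_x/p_y.
Solve: √x = 10·p_y/p_x, so x*(p_x,p_y) = (10·p_y/p_x)², and y* = (M − p_x·x*)/p_y.
Plugging in: x* = (10·6/9)² = 44.4444.

x* = 44.4444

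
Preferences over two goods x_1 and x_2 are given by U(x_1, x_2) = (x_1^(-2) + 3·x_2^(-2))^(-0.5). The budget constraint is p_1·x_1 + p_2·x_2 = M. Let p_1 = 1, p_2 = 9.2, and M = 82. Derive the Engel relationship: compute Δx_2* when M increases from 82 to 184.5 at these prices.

Δx_2* = 9.6218

MU_x_1 ∝ x_1^(-3), MU_x_2 ∝ 3·x_2^(-3), so MRS = (1/3)·(x_2/x_1)^(3) = p_1/p_2.
Hence x_2/x_1 = (3·p_1/p_2)^(1/(3)), i.e. raised to the 1/3 power.
With the ratio pinned down, the budget gives x_1* = M/(p_1 + p_2·(x_2/x_1)) and x_2* = (x_2/x_1)·x_1*.
Numerically x_2/x_1 = 0.6883, so x_1* = 82/(1 + 9.2·0.6883) = 11.1833 and x_2* = 0.6883·11.1833 = 7.6975.
At M' = 184.5: x_2* = 17.3193. Change: 17.3193 − 7.6975 = 9.6218.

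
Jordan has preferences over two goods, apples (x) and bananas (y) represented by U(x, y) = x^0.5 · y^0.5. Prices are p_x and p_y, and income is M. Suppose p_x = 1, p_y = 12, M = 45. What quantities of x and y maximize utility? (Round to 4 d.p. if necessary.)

x* = 22.5, y* = 1.875

Demand: x*(p_x,p_y,M) = 0.5·M/p_x and y* = 0.5·M/p_y.
At p_x=1, p_y=12, M=45: x* = 0.5·45/1 = 22.5, y* = 1.875.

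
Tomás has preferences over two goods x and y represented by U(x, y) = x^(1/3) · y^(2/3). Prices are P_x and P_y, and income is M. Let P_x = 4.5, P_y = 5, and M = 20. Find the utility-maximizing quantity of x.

x* = 1.4815

Tangency: MRS = (1/2)·y/x = P_x/P_y.
Rearranging, P_y·y = 2·P_x·x. Substituting into the budget gives P_x·x·(1 + 2) = M.
Demand: x*(P_x,P_y,M) = 1/3·M/P_x and y* = 2/3·M/P_y.
At P_x=4.5, P_y=5, M=20: x* = 1/3·20/4.5 = 1.4815.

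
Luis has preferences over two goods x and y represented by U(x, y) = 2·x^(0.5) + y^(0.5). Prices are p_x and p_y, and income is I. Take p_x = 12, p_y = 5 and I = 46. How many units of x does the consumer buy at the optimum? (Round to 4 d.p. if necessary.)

MU_x ∝ 2·x^(-0.5), MU_y ∝ y^(-0.5), so MRS = 2·(y/x)^(0.5) = p_x/p_y.
Solve for the ratio: y/x = [(1/2)·p_x/p_y]^(2).
With the ratio pinned down, the budget gives x* = I/(p_x + p_y·(y/x)) and y* = (y/x)·x*.
Numerically y/x = 1.44, so x* = 46/(12 + 5·1.44) = 2.3958.

x* = 2.3958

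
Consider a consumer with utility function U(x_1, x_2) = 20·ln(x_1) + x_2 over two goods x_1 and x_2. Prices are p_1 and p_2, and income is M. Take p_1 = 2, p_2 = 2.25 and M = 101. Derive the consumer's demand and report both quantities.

x_1* = 22.5, x_2* = 24.8889

Set MRS = p_1/p_2: (20/x_1)/1 = p_1/p_2.
So x_1*(p_1,p_2) = 20·p_2/p_1, independent of income; and x_2* = (M − 20·p_2)/p_2.
At the given prices: x_1* = 20·2.25/2 = 22.5, and x_2* = 24.8889.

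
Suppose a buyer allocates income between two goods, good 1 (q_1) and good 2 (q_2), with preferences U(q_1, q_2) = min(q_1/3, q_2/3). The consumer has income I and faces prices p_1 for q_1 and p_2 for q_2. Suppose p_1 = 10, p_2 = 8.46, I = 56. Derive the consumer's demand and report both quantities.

q_1* = 3.0336, q_2* = 3.0336

Demand: q_1*(p_1,p_2,I) = 3·I/(3·p_1 + 3·p_2), q_2* = 3·I/(3·p_1 + 3·p_2).
Here 3·10 + 3·8.46 = 55.38, giving q_1* = 3.0336 and q_2* = 3.0336.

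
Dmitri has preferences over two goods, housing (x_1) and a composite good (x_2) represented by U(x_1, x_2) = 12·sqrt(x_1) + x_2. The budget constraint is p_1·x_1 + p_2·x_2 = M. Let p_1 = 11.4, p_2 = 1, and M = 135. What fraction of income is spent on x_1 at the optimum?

Plugging in: x_1* = (6·1/11.4)² = 0.277, x_2* = 131.8421.
Expenditure on x_1: 11.4·0.277 = 3.1579; share = 0.0234.

share on x_1 = 0.0234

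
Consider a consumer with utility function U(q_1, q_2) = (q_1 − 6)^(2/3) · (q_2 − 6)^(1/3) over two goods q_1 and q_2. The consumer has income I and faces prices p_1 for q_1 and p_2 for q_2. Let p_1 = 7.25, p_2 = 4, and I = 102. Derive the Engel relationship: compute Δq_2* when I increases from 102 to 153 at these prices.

This is Cobb-Douglas in (q_1−6, q_2−6): tangency gives 2/3·p_2·(q_2−6) = 1/3·p_1·(q_1−6).
Substituting into the budget: q_1* = 6 + 2/3·(I − 6·p_1 − 6·p_2)/p_1, and q_2* = 6 + 1/3·(…)/p_2.
Discretionary income = 102 − 6·7.25 − 6·4 = 34.5; q_2* = 6 + 1/3·34.5/4 = 8.875.
At I' = 153: q_2* = 13.125. Change: 13.125 − 8.875 = 4.25.

Δq_2* = 4.25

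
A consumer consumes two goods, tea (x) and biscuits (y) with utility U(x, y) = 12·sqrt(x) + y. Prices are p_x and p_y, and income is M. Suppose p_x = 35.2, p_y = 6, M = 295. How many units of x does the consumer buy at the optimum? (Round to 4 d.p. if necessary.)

MU_x = 6/√x, MU_y = 1. Tangency: 6/√x = p_x/p_y.
Solve: √x = 6·p_y/p_x, so x*(p_x,p_y) = (6·p_y/p_x)², and y* = (M − p_x·x*)/p_y.
Plugging in: x* = (6·6/35.2)² = 1.046.

x* = 1.046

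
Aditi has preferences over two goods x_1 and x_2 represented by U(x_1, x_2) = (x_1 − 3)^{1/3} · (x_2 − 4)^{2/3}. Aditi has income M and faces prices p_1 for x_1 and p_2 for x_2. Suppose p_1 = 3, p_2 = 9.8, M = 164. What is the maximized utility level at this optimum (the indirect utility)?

Let x_1' = x_1−3, x_2' = x_2−4. MRS = (1/2)·x_2'/x_1' = p_1/p_2.
After buying the subsistence bundle (3, 4), a share 1/3 of the remaining income goes to x_1: x_1* = 3 + 1/3·(M − 3p_1 − 4p_2)/p_1.
Discretionary income = 164 − 3·3 − 4·9.8 = 115.8; x_1* = 3 + 1/3·115.8/3 = 15.8667; x_2* = 4 + 2/3·115.8/9.8 = 11.8776.
Utility at the optimum: U(15.8667, 11.8776) = 9.2772.

V = 9.2772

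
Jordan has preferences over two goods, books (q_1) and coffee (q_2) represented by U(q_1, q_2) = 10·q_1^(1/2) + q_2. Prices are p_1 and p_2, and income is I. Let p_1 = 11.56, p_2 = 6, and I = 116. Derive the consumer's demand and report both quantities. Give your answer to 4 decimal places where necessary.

MU_q_1 = 5/√q_1, MU_q_2 = 1. Tangency: 5/√q_1 = p_1/p_2.
Thus q_1* = (5·p_2/p_1)² — independent of I — with the rest of income spent on q_2.
Plugging in: q_1* = (5·6/11.56)² = 6.7348, q_2* = 6.3576.

q_1* = 6.7348, q_2* = 6.3576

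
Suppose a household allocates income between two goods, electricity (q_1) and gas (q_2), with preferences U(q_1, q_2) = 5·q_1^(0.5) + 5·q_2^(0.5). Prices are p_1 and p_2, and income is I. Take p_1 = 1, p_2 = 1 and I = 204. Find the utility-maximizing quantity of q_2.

q_2* = 102

MU_q_1 ∝ 5·q_1^(-0.5), MU_q_2 ∝ 5·q_2^(-0.5), so MRS = (q_2/q_1)^(0.5) = p_1/p_2.
Solve for the ratio: q_2/q_1 = [p_1/p_2]^(2).
With the ratio pinned down, the budget gives q_1* = I/(p_1 + p_2·(q_2/q_1)) and q_2* = (q_2/q_1)·q_1*.
Numerically q_2/q_1 = 1, so q_1* = 204/(1 + 1·1) = 102 and q_2* = 1·102 = 102.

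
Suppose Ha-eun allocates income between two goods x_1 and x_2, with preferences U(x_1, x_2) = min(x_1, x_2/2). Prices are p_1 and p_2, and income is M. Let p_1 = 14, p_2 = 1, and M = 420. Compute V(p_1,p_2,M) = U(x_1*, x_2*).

V = 26.25

Leontief preferences: the optimum is at the kink where x_1/1 = x_2/2, i.e. x_2 = 2·x_1.
Budget: p_1·x_1 + p_2·2·x_1 = M, so (p_1 + 2·p_2)·x_1 = M.
Demand: x_1*(p_1,p_2,M) = M/(p_1 + 2·p_2), x_2* = 2·M/(p_1 + 2·p_2).
Here 14 + 2·1 = 16, giving x_1* = 26.25 and x_2* = 52.5.
Utility at the optimum: U(26.25, 52.5) = 26.25.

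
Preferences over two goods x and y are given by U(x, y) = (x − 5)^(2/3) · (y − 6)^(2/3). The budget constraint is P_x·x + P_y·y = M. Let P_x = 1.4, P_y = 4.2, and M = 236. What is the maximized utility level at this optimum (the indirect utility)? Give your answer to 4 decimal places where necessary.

Let x' = x−5, y' = y−6. MRS = y'/x' = P_x/P_y.
After buying the subsistence bundle (5, 6), a share 0.5 of the remaining income goes to x: x* = 5 + 0.5·(M − 5P_x − 6P_y)/P_x.
Discretionary income = 236 − 5·1.4 − 6·4.2 = 203.8; x* = 5 + 0.5·203.8/1.4 = 77.7857; y* = 6 + 0.5·203.8/4.2 = 30.2619.
Utility at the optimum: U(77.7857, 30.2619) = 146.099.

V = 146.099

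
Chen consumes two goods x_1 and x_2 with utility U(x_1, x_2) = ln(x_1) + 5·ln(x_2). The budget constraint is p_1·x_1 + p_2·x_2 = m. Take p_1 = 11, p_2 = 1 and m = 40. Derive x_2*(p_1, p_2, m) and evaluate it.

Tangency: MRS = (1/5)·x_2/x_1 = p_1/p_2.
So p_2·x_2 = 5·p_1·x_1; combined with the budget, a share 1/6 of income goes to x_1.
Demand: x_1*(p_1,p_2,m) = 1/6·m/p_1 and x_2* = 5/6·m/p_2.
At p_1=11, p_2=1, m=40: x_2* = 5/6·40/1 = 33.3333.

x_2* = 33.3333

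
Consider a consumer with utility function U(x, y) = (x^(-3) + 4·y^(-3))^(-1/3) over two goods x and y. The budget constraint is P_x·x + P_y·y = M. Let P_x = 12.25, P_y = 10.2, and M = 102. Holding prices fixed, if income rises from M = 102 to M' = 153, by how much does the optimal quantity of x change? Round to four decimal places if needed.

Δx* = 1.8647

From the CES first-order condition, (1/4)·(y/x)^(4) = P_x/P_y.
Solve for the ratio: y/x = [4·P_x/P_y]^(0.25).
With the ratio pinned down, the budget gives x* = M/(P_x + P_y·(y/x)) and y* = (y/x)·x*.
Numerically y/x = 1.480468, so x* = 102/(12.25 + 10.2·1.480468) = 3.7293.
At M' = 153: x* = 5.594. Change: 5.594 − 3.7293 = 1.8647.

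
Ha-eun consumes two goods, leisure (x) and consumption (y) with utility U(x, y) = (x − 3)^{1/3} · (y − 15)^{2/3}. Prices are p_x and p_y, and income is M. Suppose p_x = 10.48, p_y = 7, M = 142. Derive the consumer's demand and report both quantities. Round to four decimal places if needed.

Let x' = x−3, y' = y−15. MRS = (1/2)·y'/x' = p_x/p_y.
Substituting into the budget: x* = 3 + 1/3·(M − 3·p_x − 15·p_y)/p_x, and y* = 15 + 2/3·(…)/p_y.
Discretionary income = 142 − 3·10.48 − 15·7 = 5.56; x* = 3 + 1/3·5.56/10.48 = 3.1768; y* = 15 + 2/3·5.56/7 = 15.5295.

x* = 3.1768, y* = 15.5295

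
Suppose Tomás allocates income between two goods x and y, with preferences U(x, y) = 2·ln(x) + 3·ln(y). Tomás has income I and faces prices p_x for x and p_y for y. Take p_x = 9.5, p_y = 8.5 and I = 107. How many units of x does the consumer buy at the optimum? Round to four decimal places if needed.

Tangency: MRS = (2/3)·y/x = p_x/p_y.
Rearranging, p_y·y = (3/2)·p_x·x. Substituting into the budget gives p_x·x·(1 + (3/2)) = I.
Demand: x*(p_x,p_y,I) = 0.4·I/p_x and y* = 0.6·I/p_y.
At p_x=9.5, p_y=8.5, I=107: x* = 0.4·107/9.5 = 4.5053.

x* = 4.5053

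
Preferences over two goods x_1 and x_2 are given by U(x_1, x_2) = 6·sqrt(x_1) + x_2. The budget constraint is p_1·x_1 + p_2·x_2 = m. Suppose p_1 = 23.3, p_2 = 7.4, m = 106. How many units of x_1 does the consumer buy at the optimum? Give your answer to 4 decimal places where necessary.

x_1* = 0.9078

MU_x_1 = 3/√x_1, MU_x_2 = 1. Tangency: 3/√x_1 = p_1/p_2.
Thus x_1* = (3·p_2/p_1)² — independent of m — with the rest of income spent on x_2.
Plugging in: x_1* = (3·7.4/23.3)² = 0.9078.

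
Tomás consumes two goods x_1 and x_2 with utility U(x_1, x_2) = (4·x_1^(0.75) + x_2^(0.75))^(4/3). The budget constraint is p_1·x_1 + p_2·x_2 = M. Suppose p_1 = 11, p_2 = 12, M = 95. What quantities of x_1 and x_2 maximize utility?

From the CES first-order condition, 4·(x_2/x_1)^(0.25) = p_1/p_2.
Solve for the ratio: x_2/x_1 = [(1/4)·p_1/p_2]^(4).
Substitute x_2 = (x_2/x_1)·x_1 into the budget: x_1* = M/(p_1 + p_2·(x_2/x_1)).
Numerically x_2/x_1 = 0.002758, so x_1* = 95/(11 + 12·0.002758) = 8.6105 and x_2* = 0.002758·8.6105 = 0.0237.

x_1* = 8.6105, x_2* = 0.0237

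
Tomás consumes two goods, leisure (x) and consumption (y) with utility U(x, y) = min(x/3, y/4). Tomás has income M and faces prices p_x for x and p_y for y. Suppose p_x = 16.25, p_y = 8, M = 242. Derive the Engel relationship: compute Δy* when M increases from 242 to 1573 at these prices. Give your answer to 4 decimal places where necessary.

Leontief preferences: the optimum is at the kink where x/3 = y/4, i.e. y = (4/3)·x.
Budget: p_x·x + p_y·(4/3)·x = M, so (3·p_x + 4·p_y)·x = 3·M.
Demand: x*(p_x,p_y,M) = 3·M/(3·p_x + 4·p_y), y* = 4·M/(3·p_x + 4·p_y).
Here 3·16.25 + 4·8 = 80.75, giving y* = 11.9876.
At M' = 1573: y* = 77.9195. Change: 77.9195 − 11.9876 = 65.9319.

Δy* = 65.9319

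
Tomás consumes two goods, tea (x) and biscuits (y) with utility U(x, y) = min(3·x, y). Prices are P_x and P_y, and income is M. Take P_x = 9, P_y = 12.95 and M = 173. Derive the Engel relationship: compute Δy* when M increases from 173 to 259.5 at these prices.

Δy* = 5.4232

Leontief preferences: the optimum is at the kink where x/1 = y/3, i.e. y = 3·x.
Budget: P_x·x + P_y·3·x = M, so (P_x + 3·P_y)·x = M.
Demand: x*(P_x,P_y,M) = M/(P_x + 3·P_y), y* = 3·M/(P_x + 3·P_y).
Here 9 + 3·12.95 = 47.85, giving y* = 10.8464.
At M' = 259.5: y* = 16.2696. Change: 16.2696 − 10.8464 = 5.4232.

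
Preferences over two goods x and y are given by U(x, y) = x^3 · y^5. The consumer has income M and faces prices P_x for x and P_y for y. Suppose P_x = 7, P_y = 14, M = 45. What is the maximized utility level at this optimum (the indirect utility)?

V = 458.4159

MU_x/MU_y = (3·y)/(5·x); tangency sets this equal to P_x/P_y.
Rearranging, P_y·y = (5/3)·P_x·x. Substituting into the budget gives P_x·x·(1 + (5/3)) = M.
Demand: x*(P_x,P_y,M) = 0.375·M/P_x and y* = 0.625·M/P_y.
At P_x=7, P_y=14, M=45: x* = 0.375·45/7 = 2.4107, y* = 2.0089.
Utility at the optimum: U(2.4107, 2.0089) = 458.4159.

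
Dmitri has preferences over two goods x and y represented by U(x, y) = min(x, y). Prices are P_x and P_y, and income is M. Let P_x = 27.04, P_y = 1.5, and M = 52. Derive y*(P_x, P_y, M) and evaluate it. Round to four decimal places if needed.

Leontief preferences: the optimum is at the kink where x/1 = y/1, i.e. y = x.
Budget: P_x·x + P_y·x = M, so (P_x + P_y)·x = M.
Demand: x*(P_x,P_y,M) = M/(P_x + P_y), y* = M/(P_x + P_y).
Here 27.04 + 1.5 = 28.54, giving y* = 1.822.

y* = 1.822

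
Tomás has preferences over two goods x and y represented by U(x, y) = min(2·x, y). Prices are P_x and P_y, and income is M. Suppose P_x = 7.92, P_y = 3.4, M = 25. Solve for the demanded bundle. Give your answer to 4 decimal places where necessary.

Leontief preferences: the optimum is at the kink where x/1 = y/2, i.e. y = 2·x.
Budget: P_x·x + P_y·2·x = M, so (P_x + 2·P_y)·x = M.
Demand: x*(P_x,P_y,M) = M/(P_x + 2·P_y), y* = 2·M/(P_x + 2·P_y).
Here 7.92 + 2·3.4 = 14.72, giving x* = 1.6984 and y* = 3.3967.

x* = 1.6984, y* = 3.3967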